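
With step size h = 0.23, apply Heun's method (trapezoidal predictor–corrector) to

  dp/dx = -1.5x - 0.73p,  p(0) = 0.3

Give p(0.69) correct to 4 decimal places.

Heun: k1 = f(x_n, p_n); k2 = f(x_n + h, p_n + h·k1); p_{n+1} = p_n + (h/2)·(k1 + k2).
x=0.000000, p=0.300000:
  k1 = f(0.000000, 0.300000) = -0.219000
  k2 = f(0.230000, 0.249630) = -0.527230
  p ← 0.300000 + (0.23/2)·(-0.219000 + (-0.527230)) = 0.214184
x=0.230000, p=0.214184:
  k1 = f(0.230000, 0.214184) = -0.501354
  k2 = f(0.460000, 0.098872) = -0.762177
  p ← 0.214184 + (0.23/2)·(-0.501354 + (-0.762177)) = 0.068878
x=0.460000, p=0.068878:
  k1 = f(0.460000, 0.068878) = -0.740281
  k2 = f(0.690000, -0.101387) = -0.960987
  p ← 0.068878 + (0.23/2)·(-0.740281 + (-0.960987)) = -0.126768
p(0.69) ≈ -0.1268

-0.1268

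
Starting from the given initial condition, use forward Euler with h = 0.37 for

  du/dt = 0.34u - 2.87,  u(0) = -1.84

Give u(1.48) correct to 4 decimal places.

-8.0742

Euler: u_{n+1} = u_n + h·f(t_n, u_n).
t=0.000000, u=-1.840000: f=-3.495600 → u ← -1.840000 + 0.37·(-3.495600) = -3.133372
t=0.370000, u=-3.133372: f=-3.935346 → u ← -3.133372 + 0.37·(-3.935346) = -4.589450
t=0.740000, u=-4.589450: f=-4.430413 → u ← -4.589450 + 0.37·(-4.430413) = -6.228703
t=1.110000, u=-6.228703: f=-4.987759 → u ← -6.228703 + 0.37·(-4.987759) = -8.074174
u(1.48) ≈ -8.0742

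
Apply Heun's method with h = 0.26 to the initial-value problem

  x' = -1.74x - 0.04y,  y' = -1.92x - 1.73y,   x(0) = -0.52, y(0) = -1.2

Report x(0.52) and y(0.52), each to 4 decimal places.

Heun on (x,y): k1 = f(t_n, state_n); k2 = f(t_n + h, state_n + h·k1); state_{n+1} = state_n + (h/2)·(k1 + k2).
0.000000: (-0.520000, -1.200000)
  k1 = (0.952800, 3.074400)
  predictor → (-0.272272, -0.400656)
  k2 = (0.489780, 1.215897)
  → (-0.332465, -0.642261)
0.260000: (-0.332465, -0.642261)
  k1 = (0.604179, 1.749444)
  predictor → (-0.175378, -0.187406)
  k2 = (0.312654, 0.660938)
  → (-0.213276, -0.328912)
(x(0.52), y(0.52)) ≈ (-0.2133, -0.3289)

-0.2133, -0.3289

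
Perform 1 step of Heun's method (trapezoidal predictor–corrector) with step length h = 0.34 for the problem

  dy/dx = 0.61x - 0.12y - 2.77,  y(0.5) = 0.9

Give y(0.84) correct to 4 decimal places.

Heun: k1 = f(x_n, y_n); k2 = f(x_n + h, y_n + h·k1); y_{n+1} = y_n + (h/2)·(k1 + k2).
x=0.500000, y=0.900000:
  k1 = f(0.500000, 0.900000) = -2.573000
  k2 = f(0.840000, 0.025180) = -2.260622
  y ← 0.900000 + (0.34/2)·(-2.573000 + (-2.260622)) = 0.078284
y(0.84) ≈ 0.0783

0.0783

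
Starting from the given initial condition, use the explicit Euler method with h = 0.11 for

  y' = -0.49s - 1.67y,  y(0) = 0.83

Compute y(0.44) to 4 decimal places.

Euler: y_{n+1} = y_n + h·f(s_n, y_n).
s=0.000000, y=0.830000: f=-1.386100 → y ← 0.830000 + 0.11·(-1.386100) = 0.677529
s=0.110000, y=0.677529: f=-1.185373 → y ← 0.677529 + 0.11·(-1.185373) = 0.547138
s=0.220000, y=0.547138: f=-1.021520 → y ← 0.547138 + 0.11·(-1.021520) = 0.434771
s=0.330000, y=0.434771: f=-0.887767 → y ← 0.434771 + 0.11·(-0.887767) = 0.337116
y(0.44) ≈ 0.3371

0.3371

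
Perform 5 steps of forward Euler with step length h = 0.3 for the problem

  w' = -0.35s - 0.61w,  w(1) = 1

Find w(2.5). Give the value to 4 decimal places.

-0.2633

Euler: w_{n+1} = w_n + h·f(s_n, w_n).
s=1.000000, w=1.000000: f=-0.960000 → w ← 1.000000 + 0.3·(-0.960000) = 0.712000
s=1.300000, w=0.712000: f=-0.889320 → w ← 0.712000 + 0.3·(-0.889320) = 0.445204
s=1.600000, w=0.445204: f=-0.831574 → w ← 0.445204 + 0.3·(-0.831574) = 0.195732
s=1.900000, w=0.195732: f=-0.784396 → w ← 0.195732 + 0.3·(-0.784396) = -0.039587
s=2.200000, w=-0.039587: f=-0.745852 → w ← -0.039587 + 0.3·(-0.745852) = -0.263343
w(2.5) ≈ -0.2633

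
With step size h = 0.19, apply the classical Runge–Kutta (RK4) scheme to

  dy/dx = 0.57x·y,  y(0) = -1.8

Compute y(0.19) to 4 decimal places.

-1.8186

RK4: k1 = f(x_n, y_n); k2 = f(x_n + h/2, y_n + (h/2)·k1); k3 = f(x_n + h/2, y_n + (h/2)·k2); k4 = f(x_n + h, y_n + h·k3); y_{n+1} = y_n + (h/6)·(k1 + 2k2 + 2k3 + k4).
x=0.000000, y=-1.800000:
  k1 = f(0.000000, -1.800000) = 0.000000
  k2 = f(0.095000, -1.800000) = -0.097470
  k3 = f(0.095000, -1.809260) = -0.097971
  k4 = f(0.190000, -1.818615) = -0.196956
  y ← -1.800000 + (0.19/6)·(k1 + 2k2 + 2k3 + k4) = -1.818615
y(0.19) ≈ -1.8186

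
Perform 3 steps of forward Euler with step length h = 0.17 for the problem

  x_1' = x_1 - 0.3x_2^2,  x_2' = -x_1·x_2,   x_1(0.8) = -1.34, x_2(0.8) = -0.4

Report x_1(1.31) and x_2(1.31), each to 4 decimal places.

-2.1915, -0.8192

Euler on (x_1,x_2): x_1_{n+1} = x_1_n + h·x_1', x_2_{n+1} = x_2_n + h·x_2'.
0.800000: (-1.340000, -0.400000); f=(-1.388000, -0.536000) → (-1.575960, -0.491120)
0.970000: (-1.575960, -0.491120); f=(-1.648320, -0.773985) → (-1.856174, -0.622698)
1.140000: (-1.856174, -0.622698); f=(-1.972500, -1.155835) → (-2.191499, -0.819190)
(x_1(1.31), x_2(1.31)) ≈ (-2.1915, -0.8192)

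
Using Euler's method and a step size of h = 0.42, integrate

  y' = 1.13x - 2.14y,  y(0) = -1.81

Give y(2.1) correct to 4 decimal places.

0.8621

Euler: y_{n+1} = y_n + h·f(x_n, y_n).
x=0.000000, y=-1.810000: f=3.873400 → y ← -1.810000 + 0.42·3.873400 = -0.183172
x=0.420000, y=-0.183172: f=0.866588 → y ← -0.183172 + 0.42·0.866588 = 0.180795
x=0.840000, y=0.180795: f=0.562299 → y ← 0.180795 + 0.42·0.562299 = 0.416960
x=1.260000, y=0.416960: f=0.531505 → y ← 0.416960 + 0.42·0.531505 = 0.640192
x=1.680000, y=0.640192: f=0.528388 → y ← 0.640192 + 0.42·0.528388 = 0.862115
y(2.1) ≈ 0.8621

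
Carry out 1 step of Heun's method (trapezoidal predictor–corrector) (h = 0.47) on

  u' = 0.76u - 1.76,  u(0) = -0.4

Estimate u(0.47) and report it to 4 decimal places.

Heun: k1 = f(t_n, u_n); k2 = f(t_n + h, u_n + h·k1); u_{n+1} = u_n + (h/2)·(k1 + k2).
t=0.000000, u=-0.400000:
  k1 = f(0.000000, -0.400000) = -2.064000
  k2 = f(0.470000, -1.370080) = -2.801261
  u ← -0.400000 + (0.47/2)·(-2.064000 + (-2.801261)) = -1.543336
u(0.47) ≈ -1.5433

-1.5433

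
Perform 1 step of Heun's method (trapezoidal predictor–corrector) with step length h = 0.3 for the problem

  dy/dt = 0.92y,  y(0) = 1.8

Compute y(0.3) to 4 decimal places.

Heun: k1 = f(t_n, y_n); k2 = f(t_n + h, y_n + h·k1); y_{n+1} = y_n + (h/2)·(k1 + k2).
t=0.000000, y=1.800000:
  k1 = f(0.000000, 1.800000) = 1.656000
  k2 = f(0.300000, 2.296800) = 2.113056
  y ← 1.800000 + (0.3/2)·(1.656000 + 2.113056) = 2.365358
y(0.3) ≈ 2.3654

2.3654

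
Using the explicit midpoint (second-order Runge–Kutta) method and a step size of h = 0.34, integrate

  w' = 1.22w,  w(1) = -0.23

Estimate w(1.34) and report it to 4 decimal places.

Midpoint: k1 = f(x_n, w_n); k2 = f(x_n + h/2, w_n + (h/2)·k1); w_{n+1} = w_n + h·k2.
x=1.000000, w=-0.230000:
  k1 = f(1.000000, -0.230000) = -0.280600
  k2 = f(1.170000, -0.277702) = -0.338796
  w ← -0.230000 + 0.34·(-0.338796) = -0.345191
w(1.34) ≈ -0.3452

-0.3452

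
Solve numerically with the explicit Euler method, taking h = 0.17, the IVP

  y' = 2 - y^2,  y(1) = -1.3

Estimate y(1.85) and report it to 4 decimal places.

Euler: y_{n+1} = y_n + h·f(t_n, y_n).
t=1.000000, y=-1.300000: f=0.310000 → y ← -1.300000 + 0.17·0.310000 = -1.247300
t=1.170000, y=-1.247300: f=0.444243 → y ← -1.247300 + 0.17·0.444243 = -1.171779
t=1.340000, y=-1.171779: f=0.626935 → y ← -1.171779 + 0.17·0.626935 = -1.065200
t=1.510000, y=-1.065200: f=0.865349 → y ← -1.065200 + 0.17·0.865349 = -0.918090
t=1.680000, y=-0.918090: f=1.157110 → y ← -0.918090 + 0.17·1.157110 = -0.721382
y(1.85) ≈ -0.7214

-0.7214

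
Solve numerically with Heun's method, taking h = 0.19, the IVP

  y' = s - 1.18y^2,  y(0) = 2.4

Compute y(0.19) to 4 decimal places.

1.6346

Heun: k1 = f(s_n, y_n); k2 = f(s_n + h, y_n + h·k1); y_{n+1} = y_n + (h/2)·(k1 + k2).
s=0.000000, y=2.400000:
  k1 = f(0.000000, 2.400000) = -6.796800
  k2 = f(0.190000, 1.108608) = -1.260234
  y ← 2.400000 + (0.19/2)·(-6.796800 + (-1.260234)) = 1.634582
y(0.19) ≈ 1.6346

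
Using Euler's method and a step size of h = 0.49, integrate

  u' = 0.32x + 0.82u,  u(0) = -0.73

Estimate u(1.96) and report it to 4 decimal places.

-2.2219

Euler: u_{n+1} = u_n + h·f(x_n, u_n).
x=0.000000, u=-0.730000: f=-0.598600 → u ← -0.730000 + 0.49·(-0.598600) = -1.023314
x=0.490000, u=-1.023314: f=-0.682317 → u ← -1.023314 + 0.49·(-0.682317) = -1.357650
x=0.980000, u=-1.357650: f=-0.799673 → u ← -1.357650 + 0.49·(-0.799673) = -1.749489
x=1.470000, u=-1.749489: f=-0.964181 → u ← -1.749489 + 0.49·(-0.964181) = -2.221938
u(1.96) ≈ -2.2219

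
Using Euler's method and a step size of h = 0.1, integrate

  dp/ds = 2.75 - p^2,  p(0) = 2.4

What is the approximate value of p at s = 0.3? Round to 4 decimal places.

1.8346

Euler: p_{n+1} = p_n + h·f(s_n, p_n).
s=0.000000, p=2.400000: f=-3.010000 → p ← 2.400000 + 0.1·(-3.010000) = 2.099000
s=0.100000, p=2.099000: f=-1.655801 → p ← 2.099000 + 0.1·(-1.655801) = 1.933420
s=0.200000, p=1.933420: f=-0.988113 → p ← 1.933420 + 0.1·(-0.988113) = 1.834609
p(0.3) ≈ 1.8346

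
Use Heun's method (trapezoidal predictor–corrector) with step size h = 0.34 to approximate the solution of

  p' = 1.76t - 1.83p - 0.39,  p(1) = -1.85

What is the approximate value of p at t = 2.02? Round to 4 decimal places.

0.8174

Heun: k1 = f(t_n, p_n); k2 = f(t_n + h, p_n + h·k1); p_{n+1} = p_n + (h/2)·(k1 + k2).
t=1.000000, p=-1.850000:
  k1 = f(1.000000, -1.850000) = 4.755500
  k2 = f(1.340000, -0.233130) = 2.395028
  p ← -1.850000 + (0.34/2)·(4.755500 + 2.395028) = -0.634410
t=1.340000, p=-0.634410:
  k1 = f(1.340000, -0.634410) = 3.129371
  k2 = f(1.680000, 0.429576) = 1.780676
  p ← -0.634410 + (0.34/2)·(3.129371 + 1.780676) = 0.200298
t=1.680000, p=0.200298:
  k1 = f(1.680000, 0.200298) = 2.200255
  k2 = f(2.020000, 0.948384) = 1.429656
  p ← 0.200298 + (0.34/2)·(2.200255 + 1.429656) = 0.817383
p(2.02) ≈ 0.8174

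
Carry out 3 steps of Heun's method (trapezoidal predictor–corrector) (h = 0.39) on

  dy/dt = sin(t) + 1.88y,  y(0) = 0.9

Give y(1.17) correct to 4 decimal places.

8.4677

Heun: k1 = f(t_n, y_n); k2 = f(t_n + h, y_n + h·k1); y_{n+1} = y_n + (h/2)·(k1 + k2).
t=0.000000, y=0.900000:
  k1 = f(0.000000, 0.900000) = 1.692000
  k2 = f(0.390000, 1.559880) = 3.312763
  y ← 0.900000 + (0.39/2)·(1.692000 + 3.312763) = 1.875929
t=0.390000, y=1.875929:
  k1 = f(0.390000, 1.875929) = 3.906934
  k2 = f(0.780000, 3.399633) = 7.094590
  y ← 1.875929 + (0.39/2)·(3.906934 + 7.094590) = 4.021226
t=0.780000, y=4.021226:
  k1 = f(0.780000, 4.021226) = 8.263184
  k2 = f(1.170000, 7.243868) = 14.539222
  y ← 4.021226 + (0.39/2)·(8.263184 + 14.539222) = 8.467695
y(1.17) ≈ 8.4677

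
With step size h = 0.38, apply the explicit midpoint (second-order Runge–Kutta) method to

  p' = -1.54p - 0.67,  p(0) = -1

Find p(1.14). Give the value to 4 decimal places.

-0.5488

Midpoint: k1 = f(t_n, p_n); k2 = f(t_n + h/2, p_n + (h/2)·k1); p_{n+1} = p_n + h·k2.
t=0.000000, p=-1.000000:
  k1 = f(0.000000, -1.000000) = 0.870000
  k2 = f(0.190000, -0.834700) = 0.615438
  p ← -1.000000 + 0.38·0.615438 = -0.766134
t=0.380000, p=-0.766134:
  k1 = f(0.380000, -0.766134) = 0.509846
  k2 = f(0.570000, -0.669263) = 0.360665
  p ← -0.766134 + 0.38·0.360665 = -0.629081
t=0.760000, p=-0.629081:
  k1 = f(0.760000, -0.629081) = 0.298785
  k2 = f(0.950000, -0.572312) = 0.211360
  p ← -0.629081 + 0.38·0.211360 = -0.548764
p(1.14) ≈ -0.5488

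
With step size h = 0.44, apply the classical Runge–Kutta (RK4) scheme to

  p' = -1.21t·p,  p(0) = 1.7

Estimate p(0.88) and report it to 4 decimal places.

1.0640

RK4: k1 = f(t_n, p_n); k2 = f(t_n + h/2, p_n + (h/2)·k1); k3 = f(t_n + h/2, p_n + (h/2)·k2); k4 = f(t_n + h, p_n + h·k3); p_{n+1} = p_n + (h/6)·(k1 + 2k2 + 2k3 + k4).
t=0.000000, p=1.700000:
  k1 = f(0.000000, 1.700000) = 0.000000
  k2 = f(0.220000, 1.700000) = -0.452540
  k3 = f(0.220000, 1.600441) = -0.426037
  k4 = f(0.440000, 1.512544) = -0.805278
  p ← 1.700000 + (0.44/6)·(k1 + 2k2 + 2k3 + k4) = 1.512088
t=0.440000, p=1.512088:
  k1 = f(0.440000, 1.512088) = -0.805036
  k2 = f(0.660000, 1.334980) = -1.066115
  k3 = f(0.660000, 1.277543) = -1.020246
  k4 = f(0.880000, 1.063180) = -1.132074
  p ← 1.512088 + (0.44/6)·(k1 + 2k2 + 2k3 + k4) = 1.064034
p(0.88) ≈ 1.0640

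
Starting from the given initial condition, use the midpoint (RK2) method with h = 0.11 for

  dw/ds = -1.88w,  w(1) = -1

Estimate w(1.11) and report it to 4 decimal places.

Midpoint: k1 = f(s_n, w_n); k2 = f(s_n + h/2, w_n + (h/2)·k1); w_{n+1} = w_n + h·k2.
s=1.000000, w=-1.000000:
  k1 = f(1.000000, -1.000000) = 1.880000
  k2 = f(1.055000, -0.896600) = 1.685608
  w ← -1.000000 + 0.11·1.685608 = -0.814583
w(1.11) ≈ -0.8146

-0.8146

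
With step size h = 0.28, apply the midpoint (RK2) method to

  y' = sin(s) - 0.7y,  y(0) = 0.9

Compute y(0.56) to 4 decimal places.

0.7487

Midpoint: k1 = f(s_n, y_n); k2 = f(s_n + h/2, y_n + (h/2)·k1); y_{n+1} = y_n + h·k2.
s=0.000000, y=0.900000:
  k1 = f(0.000000, 0.900000) = -0.630000
  k2 = f(0.140000, 0.811800) = -0.428717
  y ← 0.900000 + 0.28·(-0.428717) = 0.779959
s=0.280000, y=0.779959:
  k1 = f(0.280000, 0.779959) = -0.269616
  k2 = f(0.420000, 0.742213) = -0.111789
  y ← 0.779959 + 0.28·(-0.111789) = 0.748658
y(0.56) ≈ 0.7487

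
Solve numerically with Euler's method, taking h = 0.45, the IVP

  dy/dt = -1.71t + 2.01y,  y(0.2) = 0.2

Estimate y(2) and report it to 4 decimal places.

-3.0509

Euler: y_{n+1} = y_n + h·f(t_n, y_n).
t=0.200000, y=0.200000: f=0.060000 → y ← 0.200000 + 0.45·0.060000 = 0.227000
t=0.650000, y=0.227000: f=-0.655230 → y ← 0.227000 + 0.45·(-0.655230) = -0.067854
t=1.100000, y=-0.067854: f=-2.017386 → y ← -0.067854 + 0.45·(-2.017386) = -0.975677
t=1.550000, y=-0.975677: f=-4.611611 → y ← -0.975677 + 0.45·(-4.611611) = -3.050902
y(2) ≈ -3.0509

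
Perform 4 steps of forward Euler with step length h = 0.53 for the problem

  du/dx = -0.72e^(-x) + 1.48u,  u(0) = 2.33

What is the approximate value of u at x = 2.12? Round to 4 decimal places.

Euler: u_{n+1} = u_n + h·f(x_n, u_n).
x=0.000000, u=2.330000: f=2.728400 → u ← 2.330000 + 0.53·2.728400 = 3.776052
x=0.530000, u=3.776052: f=5.164761 → u ← 3.776052 + 0.53·5.164761 = 6.513376
x=1.060000, u=6.513376: f=9.390348 → u ← 6.513376 + 0.53·9.390348 = 11.490260
x=1.590000, u=11.490260: f=16.858758 → u ← 11.490260 + 0.53·16.858758 = 20.425402
u(2.12) ≈ 20.4254

20.4254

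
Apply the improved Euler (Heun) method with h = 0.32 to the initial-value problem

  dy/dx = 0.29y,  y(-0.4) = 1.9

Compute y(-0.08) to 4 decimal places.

Heun: k1 = f(x_n, y_n); k2 = f(x_n + h, y_n + h·k1); y_{n+1} = y_n + (h/2)·(k1 + k2).
x=-0.400000, y=1.900000:
  k1 = f(-0.400000, 1.900000) = 0.551000
  k2 = f(-0.080000, 2.076320) = 0.602133
  y ← 1.900000 + (0.32/2)·(0.551000 + 0.602133) = 2.084501
y(-0.08) ≈ 2.0845

2.0845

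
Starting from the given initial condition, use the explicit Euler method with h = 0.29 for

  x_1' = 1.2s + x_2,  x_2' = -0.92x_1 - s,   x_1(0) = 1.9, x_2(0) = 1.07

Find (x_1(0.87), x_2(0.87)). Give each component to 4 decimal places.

Euler on (x_1,x_2): x_1_{n+1} = x_1_n + h·x_1', x_2_{n+1} = x_2_n + h·x_2'.
0.000000: (1.900000, 1.070000); f=(1.070000, -1.748000) → (2.210300, 0.563080)
0.290000: (2.210300, 0.563080); f=(0.911080, -2.323476) → (2.474513, -0.110728)
0.580000: (2.474513, -0.110728); f=(0.585272, -2.856552) → (2.644242, -0.939128)
(x_1(0.87), x_2(0.87)) ≈ (2.6442, -0.9391)

2.6442, -0.9391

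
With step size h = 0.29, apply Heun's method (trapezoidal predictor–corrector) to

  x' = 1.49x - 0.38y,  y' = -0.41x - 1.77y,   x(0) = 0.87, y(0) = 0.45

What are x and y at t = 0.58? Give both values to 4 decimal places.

Heun on (x,y): k1 = f(t_n, state_n); k2 = f(t_n + h, state_n + h·k1); state_{n+1} = state_n + (h/2)·(k1 + k2).
0.000000: (0.870000, 0.450000)
  k1 = (1.125300, -1.153200)
  predictor → (1.196337, 0.115572)
  k2 = (1.738625, -0.695061)
  → (1.285269, 0.182002)
0.290000: (1.285269, 0.182002)
  k1 = (1.845890, -0.849104)
  predictor → (1.820577, -0.064238)
  k2 = (2.737071, -0.632735)
  → (1.949798, -0.032865)
(x(0.58), y(0.58)) ≈ (1.9498, -0.0329)

1.9498, -0.0329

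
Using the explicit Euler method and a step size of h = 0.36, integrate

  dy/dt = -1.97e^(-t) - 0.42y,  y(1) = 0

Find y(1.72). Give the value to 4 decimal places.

-0.4035

Euler: y_{n+1} = y_n + h·f(t_n, y_n).
t=1.000000, y=0.000000: f=-0.724722 → y ← 0.000000 + 0.36·(-0.724722) = -0.260900
t=1.360000, y=-0.260900: f=-0.396044 → y ← -0.260900 + 0.36·(-0.396044) = -0.403476
y(1.72) ≈ -0.4035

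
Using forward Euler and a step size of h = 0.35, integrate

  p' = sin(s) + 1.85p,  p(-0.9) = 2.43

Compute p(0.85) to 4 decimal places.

Euler: p_{n+1} = p_n + h·f(s_n, p_n).
s=-0.900000, p=2.430000: f=3.712173 → p ← 2.430000 + 0.35·3.712173 = 3.729261
s=-0.550000, p=3.729261: f=6.376445 → p ← 3.729261 + 0.35·6.376445 = 5.961016
s=-0.200000, p=5.961016: f=10.829211 → p ← 5.961016 + 0.35·10.829211 = 9.751240
s=0.150000, p=9.751240: f=18.189232 → p ← 9.751240 + 0.35·18.189232 = 16.117471
s=0.500000, p=16.117471: f=30.296748 → p ← 16.117471 + 0.35·30.296748 = 26.721333
p(0.85) ≈ 26.7213

26.7213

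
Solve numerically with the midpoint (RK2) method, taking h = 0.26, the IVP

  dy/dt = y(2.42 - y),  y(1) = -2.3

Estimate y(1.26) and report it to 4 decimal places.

Midpoint: k1 = f(t_n, y_n); k2 = f(t_n + h/2, y_n + (h/2)·k1); y_{n+1} = y_n + h·k2.
t=1.000000, y=-2.300000:
  k1 = f(1.000000, -2.300000) = -10.856000
  k2 = f(1.130000, -3.711280) = -22.754897
  y ← -2.300000 + 0.26·(-22.754897) = -8.216273
y(1.26) ≈ -8.2163

-8.2163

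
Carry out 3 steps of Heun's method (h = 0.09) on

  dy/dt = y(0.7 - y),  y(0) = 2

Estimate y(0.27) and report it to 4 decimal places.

Heun: k1 = f(t_n, y_n); k2 = f(t_n + h, y_n + h·k1); y_{n+1} = y_n + (h/2)·(k1 + k2).
t=0.000000, y=2.000000:
  k1 = f(0.000000, 2.000000) = -2.600000
  k2 = f(0.090000, 1.766000) = -1.882556
  y ← 2.000000 + (0.09/2)·(-2.600000 + (-1.882556)) = 1.798285
t=0.090000, y=1.798285:
  k1 = f(0.090000, 1.798285) = -1.975029
  k2 = f(0.180000, 1.620532) = -1.491752
  y ← 1.798285 + (0.09/2)·(-1.975029 + (-1.491752)) = 1.642280
t=0.180000, y=1.642280:
  k1 = f(0.180000, 1.642280) = -1.547487
  k2 = f(0.270000, 1.503006) = -1.206923
  y ← 1.642280 + (0.09/2)·(-1.547487 + (-1.206923)) = 1.518331
y(0.27) ≈ 1.5183

1.5183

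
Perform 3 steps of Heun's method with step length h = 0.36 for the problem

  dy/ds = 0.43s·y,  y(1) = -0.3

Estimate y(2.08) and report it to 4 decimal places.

Heun: k1 = f(s_n, y_n); k2 = f(s_n + h, y_n + h·k1); y_{n+1} = y_n + (h/2)·(k1 + k2).
s=1.000000, y=-0.300000:
  k1 = f(1.000000, -0.300000) = -0.129000
  k2 = f(1.360000, -0.346440) = -0.202598
  y ← -0.300000 + (0.36/2)·(-0.129000 + (-0.202598)) = -0.359688
s=1.360000, y=-0.359688:
  k1 = f(1.360000, -0.359688) = -0.210345
  k2 = f(1.720000, -0.435412) = -0.322031
  y ← -0.359688 + (0.36/2)·(-0.210345 + (-0.322031)) = -0.455515
s=1.720000, y=-0.455515:
  k1 = f(1.720000, -0.455515) = -0.336899
  k2 = f(2.080000, -0.576799) = -0.515889
  y ← -0.455515 + (0.36/2)·(-0.336899 + (-0.515889)) = -0.609017
y(2.08) ≈ -0.6090

-0.6090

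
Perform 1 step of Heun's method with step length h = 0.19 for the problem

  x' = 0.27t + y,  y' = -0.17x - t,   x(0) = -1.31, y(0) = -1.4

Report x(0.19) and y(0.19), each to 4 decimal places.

-1.5671, -1.3714

Heun on (x,y): k1 = f(t_n, state_n); k2 = f(t_n + h, state_n + h·k1); state_{n+1} = state_n + (h/2)·(k1 + k2).
0.000000: (-1.310000, -1.400000)
  k1 = (-1.400000, 0.222700)
  predictor → (-1.576000, -1.357687)
  k2 = (-1.306387, 0.077920)
  → (-1.567107, -1.371441)
(x(0.19), y(0.19)) ≈ (-1.5671, -1.3714)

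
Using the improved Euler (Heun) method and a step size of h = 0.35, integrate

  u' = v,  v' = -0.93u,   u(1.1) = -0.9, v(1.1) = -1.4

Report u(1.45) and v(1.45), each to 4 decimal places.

Heun on (u,v): k1 = f(x_n, state_n); k2 = f(x_n + h, state_n + h·k1); state_{n+1} = state_n + (h/2)·(k1 + k2).
1.100000: (-0.900000, -1.400000)
  k1 = (-1.400000, 0.837000)
  predictor → (-1.390000, -1.107050)
  k2 = (-1.107050, 1.292700)
  → (-1.338734, -1.027302)
(u(1.45), v(1.45)) ≈ (-1.3387, -1.0273)

-1.3387, -1.0273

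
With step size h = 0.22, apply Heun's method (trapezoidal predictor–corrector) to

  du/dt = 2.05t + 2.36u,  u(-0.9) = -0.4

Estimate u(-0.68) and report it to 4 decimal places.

-1.1233

Heun: k1 = f(t_n, u_n); k2 = f(t_n + h, u_n + h·k1); u_{n+1} = u_n + (h/2)·(k1 + k2).
t=-0.900000, u=-0.400000:
  k1 = f(-0.900000, -0.400000) = -2.789000
  k2 = f(-0.680000, -1.013580) = -3.786049
  u ← -0.400000 + (0.22/2)·(-2.789000 + (-3.786049)) = -1.123255
u(-0.68) ≈ -1.1233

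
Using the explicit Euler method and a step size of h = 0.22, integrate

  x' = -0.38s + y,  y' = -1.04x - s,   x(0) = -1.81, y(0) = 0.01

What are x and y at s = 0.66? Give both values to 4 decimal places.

Euler on (x,y): x_{n+1} = x_n + h·x', y_{n+1} = y_n + h·y'.
0.000000: (-1.810000, 0.010000); f=(0.010000, 1.882400) → (-1.807800, 0.424128)
0.220000: (-1.807800, 0.424128); f=(0.340528, 1.660112) → (-1.732884, 0.789353)
0.440000: (-1.732884, 0.789353); f=(0.622153, 1.362199) → (-1.596010, 1.089036)
(x(0.66), y(0.66)) ≈ (-1.5960, 1.0890)

-1.5960, 1.0890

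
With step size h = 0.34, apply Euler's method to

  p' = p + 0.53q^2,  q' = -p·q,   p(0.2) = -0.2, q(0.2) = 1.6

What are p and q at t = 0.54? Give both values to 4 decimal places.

Euler on (p,q): p_{n+1} = p_n + h·p', q_{n+1} = q_n + h·q'.
0.200000: (-0.200000, 1.600000); f=(1.156800, 0.320000) → (0.193312, 1.708800)
(p(0.54), q(0.54)) ≈ (0.1933, 1.7088)

0.1933, 1.7088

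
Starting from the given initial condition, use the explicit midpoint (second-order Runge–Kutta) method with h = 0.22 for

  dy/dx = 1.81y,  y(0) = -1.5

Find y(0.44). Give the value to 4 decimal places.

Midpoint: k1 = f(x_n, y_n); k2 = f(x_n + h/2, y_n + (h/2)·k1); y_{n+1} = y_n + h·k2.
x=0.000000, y=-1.500000:
  k1 = f(0.000000, -1.500000) = -2.715000
  k2 = f(0.110000, -1.798650) = -3.255556
  y ← -1.500000 + 0.22·(-3.255556) = -2.216222
x=0.220000, y=-2.216222:
  k1 = f(0.220000, -2.216222) = -4.011363
  k2 = f(0.330000, -2.657472) = -4.810025
  y ← -2.216222 + 0.22·(-4.810025) = -3.274428
y(0.44) ≈ -3.2744

-3.2744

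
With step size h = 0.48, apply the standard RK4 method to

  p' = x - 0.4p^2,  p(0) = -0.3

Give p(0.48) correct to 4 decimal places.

-0.1991

RK4: k1 = f(x_n, p_n); k2 = f(x_n + h/2, p_n + (h/2)·k1); k3 = f(x_n + h/2, p_n + (h/2)·k2); k4 = f(x_n + h, p_n + h·k3); p_{n+1} = p_n + (h/6)·(k1 + 2k2 + 2k3 + k4).
x=0.000000, p=-0.300000:
  k1 = f(0.000000, -0.300000) = -0.036000
  k2 = f(0.240000, -0.308640) = 0.201897
  k3 = f(0.240000, -0.251545) = 0.214690
  k4 = f(0.480000, -0.196949) = 0.464484
  p ← -0.300000 + (0.48/6)·(k1 + 2k2 + 2k3 + k4) = -0.199067
p(0.48) ≈ -0.1991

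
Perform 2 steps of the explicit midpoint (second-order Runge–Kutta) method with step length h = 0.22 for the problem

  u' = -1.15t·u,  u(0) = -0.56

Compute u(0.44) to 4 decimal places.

Midpoint: k1 = f(t_n, u_n); k2 = f(t_n + h/2, u_n + (h/2)·k1); u_{n+1} = u_n + h·k2.
t=0.000000, u=-0.560000:
  k1 = f(0.000000, -0.560000) = 0.000000
  k2 = f(0.110000, -0.560000) = 0.070840
  u ← -0.560000 + 0.22·0.070840 = -0.544415
t=0.220000, u=-0.544415:
  k1 = f(0.220000, -0.544415) = 0.137737
  k2 = f(0.330000, -0.529264) = 0.200856
  u ← -0.544415 + 0.22·0.200856 = -0.500227
u(0.44) ≈ -0.5002

-0.5002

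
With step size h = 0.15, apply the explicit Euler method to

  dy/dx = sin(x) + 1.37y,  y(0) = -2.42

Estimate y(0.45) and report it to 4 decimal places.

-4.1682

Euler: y_{n+1} = y_n + h·f(x_n, y_n).
x=0.000000, y=-2.420000: f=-3.315400 → y ← -2.420000 + 0.15·(-3.315400) = -2.917310
x=0.150000, y=-2.917310: f=-3.847277 → y ← -2.917310 + 0.15·(-3.847277) = -3.494401
x=0.300000, y=-3.494401: f=-4.491810 → y ← -3.494401 + 0.15·(-4.491810) = -4.168173
y(0.45) ≈ -4.1682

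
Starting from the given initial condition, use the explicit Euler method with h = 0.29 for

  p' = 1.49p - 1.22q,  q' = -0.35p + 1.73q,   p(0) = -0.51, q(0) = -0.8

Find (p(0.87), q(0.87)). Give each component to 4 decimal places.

0.2598, -2.5005

Euler on (p,q): p_{n+1} = p_n + h·p', q_{n+1} = q_n + h·q'.
0.000000: (-0.510000, -0.800000); f=(0.216100, -1.205500) → (-0.447331, -1.149595)
0.290000: (-0.447331, -1.149595); f=(0.735983, -1.832234) → (-0.233896, -1.680943)
0.580000: (-0.233896, -1.680943); f=(1.702245, -2.826167) → (0.259755, -2.500531)
(p(0.87), q(0.87)) ≈ (0.2598, -2.5005)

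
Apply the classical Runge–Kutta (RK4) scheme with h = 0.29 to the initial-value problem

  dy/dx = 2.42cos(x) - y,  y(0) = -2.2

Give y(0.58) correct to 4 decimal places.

RK4: k1 = f(x_n, y_n); k2 = f(x_n + h/2, y_n + (h/2)·k1); k3 = f(x_n + h/2, y_n + (h/2)·k2); k4 = f(x_n + h, y_n + h·k3); y_{n+1} = y_n + (h/6)·(k1 + 2k2 + 2k3 + k4).
x=0.000000, y=-2.200000:
  k1 = f(0.000000, -2.200000) = 4.620000
  k2 = f(0.145000, -1.530100) = 3.924704
  k3 = f(0.145000, -1.630918) = 4.025522
  k4 = f(0.290000, -1.032599) = 3.351549
  y ← -2.200000 + (0.29/6)·(k1 + 2k2 + 2k3 + k4) = -1.046187
x=0.290000, y=-1.046187:
  k1 = f(0.290000, -1.046187) = 3.365137
  k2 = f(0.435000, -0.558242) = 2.752867
  k3 = f(0.435000, -0.647021) = 2.841646
  k4 = f(0.580000, -0.222109) = 2.246349
  y ← -1.046187 + (0.29/6)·(k1 + 2k2 + 2k3 + k4) = -0.234162
y(0.58) ≈ -0.2342

-0.2342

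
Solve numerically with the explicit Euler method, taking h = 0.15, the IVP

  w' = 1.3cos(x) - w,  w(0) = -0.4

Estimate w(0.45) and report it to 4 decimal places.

0.2454

Euler: w_{n+1} = w_n + h·f(x_n, w_n).
x=0.000000, w=-0.400000: f=1.700000 → w ← -0.400000 + 0.15·1.700000 = -0.145000
x=0.150000, w=-0.145000: f=1.430402 → w ← -0.145000 + 0.15·1.430402 = 0.069560
x=0.300000, w=0.069560: f=1.172377 → w ← 0.069560 + 0.15·1.172377 = 0.245417
w(0.45) ≈ 0.2454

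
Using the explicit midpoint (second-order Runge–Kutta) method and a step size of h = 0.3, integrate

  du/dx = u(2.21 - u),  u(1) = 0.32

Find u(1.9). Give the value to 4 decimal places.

1.2176

Midpoint: k1 = f(x_n, u_n); k2 = f(x_n + h/2, u_n + (h/2)·k1); u_{n+1} = u_n + h·k2.
x=1.000000, u=0.320000:
  k1 = f(1.000000, 0.320000) = 0.604800
  k2 = f(1.150000, 0.410720) = 0.739000
  u ← 0.320000 + 0.3·0.739000 = 0.541700
x=1.300000, u=0.541700:
  k1 = f(1.300000, 0.541700) = 0.903718
  k2 = f(1.450000, 0.677258) = 1.038062
  u ← 0.541700 + 0.3·1.038062 = 0.853119
x=1.600000, u=0.853119:
  k1 = f(1.600000, 0.853119) = 1.157581
  k2 = f(1.750000, 1.026756) = 1.214903
  u ← 0.853119 + 0.3·1.214903 = 1.217589
u(1.9) ≈ 1.2176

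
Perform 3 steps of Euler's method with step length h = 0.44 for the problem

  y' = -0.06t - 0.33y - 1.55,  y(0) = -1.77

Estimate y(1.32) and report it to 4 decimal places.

Euler: y_{n+1} = y_n + h·f(t_n, y_n).
t=0.000000, y=-1.770000: f=-0.965900 → y ← -1.770000 + 0.44·(-0.965900) = -2.194996
t=0.440000, y=-2.194996: f=-0.852051 → y ← -2.194996 + 0.44·(-0.852051) = -2.569899
t=0.880000, y=-2.569899: f=-0.754733 → y ← -2.569899 + 0.44·(-0.754733) = -2.901981
y(1.32) ≈ -2.9020

-2.9020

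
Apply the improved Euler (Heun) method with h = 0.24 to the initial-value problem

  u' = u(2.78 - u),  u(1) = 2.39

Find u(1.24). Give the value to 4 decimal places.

Heun: k1 = f(x_n, u_n); k2 = f(x_n + h, u_n + h·k1); u_{n+1} = u_n + (h/2)·(k1 + k2).
x=1.000000, u=2.390000:
  k1 = f(1.000000, 2.390000) = 0.932100
  k2 = f(1.240000, 2.613704) = 0.434649
  u ← 2.390000 + (0.24/2)·(0.932100 + 0.434649) = 2.554010
u(1.24) ≈ 2.5540

2.5540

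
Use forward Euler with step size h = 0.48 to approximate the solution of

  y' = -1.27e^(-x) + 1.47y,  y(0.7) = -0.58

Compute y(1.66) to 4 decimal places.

-2.3909

Euler: y_{n+1} = y_n + h·f(x_n, y_n).
x=0.700000, y=-0.580000: f=-1.483263 → y ← -0.580000 + 0.48·(-1.483263) = -1.291966
x=1.180000, y=-1.291966: f=-2.289435 → y ← -1.291966 + 0.48·(-2.289435) = -2.390895
y(1.66) ≈ -2.3909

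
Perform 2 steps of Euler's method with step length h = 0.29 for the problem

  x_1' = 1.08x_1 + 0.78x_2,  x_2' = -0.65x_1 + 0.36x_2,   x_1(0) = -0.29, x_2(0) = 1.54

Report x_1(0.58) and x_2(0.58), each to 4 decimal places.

0.3544, 1.9448

Euler on (x_1,x_2): x_1_{n+1} = x_1_n + h·x_1', x_2_{n+1} = x_2_n + h·x_2'.
0.000000: (-0.290000, 1.540000); f=(0.888000, 0.742900) → (-0.032480, 1.755441)
0.290000: (-0.032480, 1.755441); f=(1.334166, 0.653071) → (0.354428, 1.944832)
(x_1(0.58), x_2(0.58)) ≈ (0.3544, 1.9448)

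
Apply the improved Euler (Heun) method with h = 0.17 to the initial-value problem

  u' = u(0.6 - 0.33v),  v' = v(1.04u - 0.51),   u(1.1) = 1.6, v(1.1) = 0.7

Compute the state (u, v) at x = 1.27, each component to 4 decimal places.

1.6970, 0.8582

Heun on (u,v): k1 = f(x_n, state_n); k2 = f(x_n + h, state_n + h·k1); state_{n+1} = state_n + (h/2)·(k1 + k2).
1.100000: (1.600000, 0.700000)
  k1 = (0.590400, 0.807800)
  predictor → (1.700368, 0.837326)
  k2 = (0.550379, 1.053677)
  → (1.696966, 0.858226)
(u(1.27), v(1.27)) ≈ (1.6970, 0.8582)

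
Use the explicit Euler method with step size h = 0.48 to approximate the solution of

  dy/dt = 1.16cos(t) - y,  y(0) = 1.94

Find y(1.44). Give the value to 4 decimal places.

0.9995

Euler: y_{n+1} = y_n + h·f(t_n, y_n).
t=0.000000, y=1.940000: f=-0.780000 → y ← 1.940000 + 0.48·(-0.780000) = 1.565600
t=0.480000, y=1.565600: f=-0.536686 → y ← 1.565600 + 0.48·(-0.536686) = 1.307991
t=0.960000, y=1.307991: f=-0.642708 → y ← 1.307991 + 0.48·(-0.642708) = 0.999491
y(1.44) ≈ 0.9995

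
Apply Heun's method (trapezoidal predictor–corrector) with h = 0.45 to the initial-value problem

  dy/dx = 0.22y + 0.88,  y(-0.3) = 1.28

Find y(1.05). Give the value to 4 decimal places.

Heun: k1 = f(x_n, y_n); k2 = f(x_n + h, y_n + h·k1); y_{n+1} = y_n + (h/2)·(k1 + k2).
x=-0.300000, y=1.280000:
  k1 = f(-0.300000, 1.280000) = 1.161600
  k2 = f(0.150000, 1.802720) = 1.276598
  y ← 1.280000 + (0.45/2)·(1.161600 + 1.276598) = 1.828595
x=0.150000, y=1.828595:
  k1 = f(0.150000, 1.828595) = 1.282291
  k2 = f(0.600000, 2.405626) = 1.409238
  y ← 1.828595 + (0.45/2)·(1.282291 + 1.409238) = 2.434189
x=0.600000, y=2.434189:
  k1 = f(0.600000, 2.434189) = 1.415521
  k2 = f(1.050000, 3.071173) = 1.555658
  y ← 2.434189 + (0.45/2)·(1.415521 + 1.555658) = 3.102704
y(1.05) ≈ 3.1027

3.1027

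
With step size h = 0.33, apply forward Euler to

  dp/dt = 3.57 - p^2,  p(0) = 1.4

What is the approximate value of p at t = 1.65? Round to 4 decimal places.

1.8896

Euler: p_{n+1} = p_n + h·f(t_n, p_n).
t=0.000000, p=1.400000: f=1.610000 → p ← 1.400000 + 0.33·1.610000 = 1.931300
t=0.330000, p=1.931300: f=-0.159920 → p ← 1.931300 + 0.33·(-0.159920) = 1.878527
t=0.660000, p=1.878527: f=0.041138 → p ← 1.878527 + 0.33·0.041138 = 1.892102
t=0.990000, p=1.892102: f=-0.010050 → p ← 1.892102 + 0.33·(-0.010050) = 1.888785
t=1.320000, p=1.888785: f=0.002489 → p ← 1.888785 + 0.33·0.002489 = 1.889607
p(1.65) ≈ 1.8896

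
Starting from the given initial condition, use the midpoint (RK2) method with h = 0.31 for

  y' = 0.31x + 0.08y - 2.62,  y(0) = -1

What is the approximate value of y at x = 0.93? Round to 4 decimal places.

-3.4694

Midpoint: k1 = f(x_n, y_n); k2 = f(x_n + h/2, y_n + (h/2)·k1); y_{n+1} = y_n + h·k2.
x=0.000000, y=-1.000000:
  k1 = f(0.000000, -1.000000) = -2.700000
  k2 = f(0.155000, -1.418500) = -2.685430
  y ← -1.000000 + 0.31·(-2.685430) = -1.832483
x=0.310000, y=-1.832483:
  k1 = f(0.310000, -1.832483) = -2.670499
  k2 = f(0.465000, -2.246411) = -2.655563
  y ← -1.832483 + 0.31·(-2.655563) = -2.655708
x=0.620000, y=-2.655708:
  k1 = f(0.620000, -2.655708) = -2.640257
  k2 = f(0.775000, -3.064948) = -2.624946
  y ← -2.655708 + 0.31·(-2.624946) = -3.469441
y(0.93) ≈ -3.4694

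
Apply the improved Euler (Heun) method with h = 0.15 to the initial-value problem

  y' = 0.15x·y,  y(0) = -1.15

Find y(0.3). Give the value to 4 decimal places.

Heun: k1 = f(x_n, y_n); k2 = f(x_n + h, y_n + h·k1); y_{n+1} = y_n + (h/2)·(k1 + k2).
x=0.000000, y=-1.150000:
  k1 = f(0.000000, -1.150000) = 0.000000
  k2 = f(0.150000, -1.150000) = -0.025875
  y ← -1.150000 + (0.15/2)·(0.000000 + (-0.025875)) = -1.151941
x=0.150000, y=-1.151941:
  k1 = f(0.150000, -1.151941) = -0.025919
  k2 = f(0.300000, -1.155828) = -0.052012
  y ← -1.151941 + (0.15/2)·(-0.025919 + (-0.052012)) = -1.157785
y(0.3) ≈ -1.1578

-1.1578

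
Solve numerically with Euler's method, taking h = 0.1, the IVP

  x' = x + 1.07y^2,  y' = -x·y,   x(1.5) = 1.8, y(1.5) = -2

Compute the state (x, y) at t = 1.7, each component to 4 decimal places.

Euler on (x,y): x_{n+1} = x_n + h·x', y_{n+1} = y_n + h·y'.
1.500000: (1.800000, -2.000000); f=(6.080000, 3.600000) → (2.408000, -1.640000)
1.600000: (2.408000, -1.640000); f=(5.285872, 3.949120) → (2.936587, -1.245088)
(x(1.7), y(1.7)) ≈ (2.9366, -1.2451)

2.9366, -1.2451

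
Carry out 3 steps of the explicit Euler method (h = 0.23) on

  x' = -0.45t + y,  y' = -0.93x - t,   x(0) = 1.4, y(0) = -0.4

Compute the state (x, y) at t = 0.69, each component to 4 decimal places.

0.8383, -1.3782

Euler on (x,y): x_{n+1} = x_n + h·x', y_{n+1} = y_n + h·y'.
0.000000: (1.400000, -0.400000); f=(-0.400000, -1.302000) → (1.308000, -0.699460)
0.230000: (1.308000, -0.699460); f=(-0.802960, -1.446440) → (1.123319, -1.032141)
0.460000: (1.123319, -1.032141); f=(-1.239141, -1.504687) → (0.838317, -1.378219)
(x(0.69), y(0.69)) ≈ (0.8383, -1.3782)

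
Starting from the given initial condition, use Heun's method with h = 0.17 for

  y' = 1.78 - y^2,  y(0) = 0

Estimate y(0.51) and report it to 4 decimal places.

0.7812

Heun: k1 = f(s_n, y_n); k2 = f(s_n + h, y_n + h·k1); y_{n+1} = y_n + (h/2)·(k1 + k2).
s=0.000000, y=0.000000:
  k1 = f(0.000000, 0.000000) = 1.780000
  k2 = f(0.170000, 0.302600) = 1.688433
  y ← 0.000000 + (0.17/2)·(1.780000 + 1.688433) = 0.294817
s=0.170000, y=0.294817:
  k1 = f(0.170000, 0.294817) = 1.693083
  k2 = f(0.340000, 0.582641) = 1.440530
  y ← 0.294817 + (0.17/2)·(1.693083 + 1.440530) = 0.561174
s=0.340000, y=0.561174:
  k1 = f(0.340000, 0.561174) = 1.465084
  k2 = f(0.510000, 0.810238) = 1.123514
  y ← 0.561174 + (0.17/2)·(1.465084 + 1.123514) = 0.781205
y(0.51) ≈ 0.7812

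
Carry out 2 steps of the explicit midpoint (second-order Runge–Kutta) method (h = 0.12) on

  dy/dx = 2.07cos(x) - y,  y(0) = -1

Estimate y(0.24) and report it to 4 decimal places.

-0.3508

Midpoint: k1 = f(x_n, y_n); k2 = f(x_n + h/2, y_n + (h/2)·k1); y_{n+1} = y_n + h·k2.
x=0.000000, y=-1.000000:
  k1 = f(0.000000, -1.000000) = 3.070000
  k2 = f(0.060000, -0.815800) = 2.882075
  y ← -1.000000 + 0.12·2.882075 = -0.654151
x=0.120000, y=-0.654151:
  k1 = f(0.120000, -0.654151) = 2.709265
  k2 = f(0.180000, -0.491595) = 2.528152
  y ← -0.654151 + 0.12·2.528152 = -0.350773
y(0.24) ≈ -0.3508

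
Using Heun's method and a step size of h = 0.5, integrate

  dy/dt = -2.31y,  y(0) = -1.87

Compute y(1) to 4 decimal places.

-0.4902

Heun: k1 = f(t_n, y_n); k2 = f(t_n + h, y_n + h·k1); y_{n+1} = y_n + (h/2)·(k1 + k2).
t=0.000000, y=-1.870000:
  k1 = f(0.000000, -1.870000) = 4.319700
  k2 = f(0.500000, 0.289850) = -0.669553
  y ← -1.870000 + (0.5/2)·(4.319700 + (-0.669553)) = -0.957463
t=0.500000, y=-0.957463:
  k1 = f(0.500000, -0.957463) = 2.211740
  k2 = f(1.000000, 0.148407) = -0.342820
  y ← -0.957463 + (0.5/2)·(2.211740 + (-0.342820)) = -0.490233
y(1) ≈ -0.4902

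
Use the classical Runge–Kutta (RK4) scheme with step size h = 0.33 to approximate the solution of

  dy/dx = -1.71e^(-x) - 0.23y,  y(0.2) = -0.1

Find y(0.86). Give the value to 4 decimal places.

-0.7083

RK4: k1 = f(x_n, y_n); k2 = f(x_n + h/2, y_n + (h/2)·k1); k3 = f(x_n + h/2, y_n + (h/2)·k2); k4 = f(x_n + h, y_n + h·k3); y_{n+1} = y_n + (h/6)·(k1 + 2k2 + 2k3 + k4).
x=0.200000, y=-0.100000:
  k1 = f(0.200000, -0.100000) = -1.377030
  k2 = f(0.365000, -0.327210) = -1.111818
  k3 = f(0.365000, -0.283450) = -1.121883
  k4 = f(0.530000, -0.470221) = -0.898364
  y ← -0.100000 + (0.33/6)·(k1 + 2k2 + 2k3 + k4) = -0.470854
x=0.530000, y=-0.470854:
  k1 = f(0.530000, -0.470854) = -0.898218
  k2 = f(0.695000, -0.619060) = -0.711034
  k3 = f(0.695000, -0.588174) = -0.718137
  k4 = f(0.860000, -0.707839) = -0.560804
  y ← -0.470854 + (0.33/6)·(k1 + 2k2 + 2k3 + k4) = -0.708309
y(0.86) ≈ -0.7083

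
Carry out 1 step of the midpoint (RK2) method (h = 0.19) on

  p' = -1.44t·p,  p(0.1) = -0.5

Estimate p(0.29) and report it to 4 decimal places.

-0.4737

Midpoint: k1 = f(t_n, p_n); k2 = f(t_n + h/2, p_n + (h/2)·k1); p_{n+1} = p_n + h·k2.
t=0.100000, p=-0.500000:
  k1 = f(0.100000, -0.500000) = 0.072000
  k2 = f(0.195000, -0.493160) = 0.138479
  p ← -0.500000 + 0.19·0.138479 = -0.473689
p(0.29) ≈ -0.4737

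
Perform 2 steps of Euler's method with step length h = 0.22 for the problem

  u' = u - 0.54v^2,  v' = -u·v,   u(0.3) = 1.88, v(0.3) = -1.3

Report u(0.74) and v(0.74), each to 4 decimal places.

Euler on (u,v): u_{n+1} = u_n + h·u', v_{n+1} = v_n + h·v'.
0.300000: (1.880000, -1.300000); f=(0.967400, 2.444000) → (2.092828, -0.762320)
0.520000: (2.092828, -0.762320); f=(1.779017, 1.595405) → (2.484212, -0.411331)
(u(0.74), v(0.74)) ≈ (2.4842, -0.4113)

2.4842, -0.4113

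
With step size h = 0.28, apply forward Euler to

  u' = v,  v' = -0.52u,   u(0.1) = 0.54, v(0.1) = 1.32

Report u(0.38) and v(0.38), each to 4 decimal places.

0.9096, 1.2414

Euler on (u,v): u_{n+1} = u_n + h·u', v_{n+1} = v_n + h·v'.
0.100000: (0.540000, 1.320000); f=(1.320000, -0.280800) → (0.909600, 1.241376)
(u(0.38), v(0.38)) ≈ (0.9096, 1.2414)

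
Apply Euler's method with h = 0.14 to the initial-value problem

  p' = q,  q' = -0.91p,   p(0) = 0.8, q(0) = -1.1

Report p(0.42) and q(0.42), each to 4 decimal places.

Euler on (p,q): p_{n+1} = p_n + h·p', q_{n+1} = q_n + h·q'.
0.000000: (0.800000, -1.100000); f=(-1.100000, -0.728000) → (0.646000, -1.201920)
0.140000: (0.646000, -1.201920); f=(-1.201920, -0.587860) → (0.477731, -1.284220)
0.280000: (0.477731, -1.284220); f=(-1.284220, -0.434735) → (0.297940, -1.345083)
(p(0.42), q(0.42)) ≈ (0.2979, -1.3451)

0.2979, -1.3451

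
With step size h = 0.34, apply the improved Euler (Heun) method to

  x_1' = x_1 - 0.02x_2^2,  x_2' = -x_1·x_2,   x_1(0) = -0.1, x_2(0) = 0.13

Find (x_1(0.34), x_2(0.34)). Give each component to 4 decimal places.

Heun on (x_1,x_2): k1 = f(x_n, state_n); k2 = f(x_n + h, state_n + h·k1); state_{n+1} = state_n + (h/2)·(k1 + k2).
0.000000: (-0.100000, 0.130000)
  k1 = (-0.100338, 0.013000)
  predictor → (-0.134115, 0.134420)
  k2 = (-0.134476, 0.018028)
  → (-0.139918, 0.135275)
(x_1(0.34), x_2(0.34)) ≈ (-0.1399, 0.1353)

-0.1399, 0.1353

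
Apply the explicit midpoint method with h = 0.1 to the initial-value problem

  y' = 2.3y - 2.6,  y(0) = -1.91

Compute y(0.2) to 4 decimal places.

-3.6694

Midpoint: k1 = f(t_n, y_n); k2 = f(t_n + h/2, y_n + (h/2)·k1); y_{n+1} = y_n + h·k2.
t=0.000000, y=-1.910000:
  k1 = f(0.000000, -1.910000) = -6.993000
  k2 = f(0.050000, -2.259650) = -7.797195
  y ← -1.910000 + 0.1·(-7.797195) = -2.689719
t=0.100000, y=-2.689719:
  k1 = f(0.100000, -2.689719) = -8.786355
  k2 = f(0.150000, -3.129037) = -9.796786
  y ← -2.689719 + 0.1·(-9.796786) = -3.669398
y(0.2) ≈ -3.6694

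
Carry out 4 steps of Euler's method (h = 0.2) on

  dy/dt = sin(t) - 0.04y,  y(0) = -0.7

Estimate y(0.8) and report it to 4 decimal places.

-0.4486

Euler: y_{n+1} = y_n + h·f(t_n, y_n).
t=0.000000, y=-0.700000: f=0.028000 → y ← -0.700000 + 0.2·0.028000 = -0.694400
t=0.200000, y=-0.694400: f=0.226445 → y ← -0.694400 + 0.2·0.226445 = -0.649111
t=0.400000, y=-0.649111: f=0.415383 → y ← -0.649111 + 0.2·0.415383 = -0.566034
t=0.600000, y=-0.566034: f=0.587284 → y ← -0.566034 + 0.2·0.587284 = -0.448578
y(0.8) ≈ -0.4486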